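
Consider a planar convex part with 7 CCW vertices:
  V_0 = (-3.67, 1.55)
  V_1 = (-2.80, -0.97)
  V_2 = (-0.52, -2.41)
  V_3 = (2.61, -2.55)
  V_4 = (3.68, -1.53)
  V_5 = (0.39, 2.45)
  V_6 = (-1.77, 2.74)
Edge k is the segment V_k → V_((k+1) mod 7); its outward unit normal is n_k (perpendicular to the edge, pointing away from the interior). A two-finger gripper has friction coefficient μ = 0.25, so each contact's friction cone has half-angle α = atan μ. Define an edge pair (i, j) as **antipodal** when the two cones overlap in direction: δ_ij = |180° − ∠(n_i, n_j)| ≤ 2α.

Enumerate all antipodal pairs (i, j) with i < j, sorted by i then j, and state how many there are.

α = atan 0.25 = 14.04°;  2α = 28.07°
n_0 = (-0.9453, -0.3263)
n_1 = (-0.5340, -0.8455)
n_2 = (-0.0447, -0.9990)
n_3 = (+0.6900, -0.7238)
n_4 = (+0.7708, +0.6371)
n_5 = (+0.1331, +0.9911)
n_6 = (-0.5308, +0.8475)
  (0,1): δ = 141.32°  ·
  (0,2): δ = 111.61°  ·
  (0,3): δ = 65.42°  ·
  (0,4): δ = 20.53°  ✓
  (0,5): δ = 63.31°  ·
  (0,6): δ = 103.01°  ·
  (1,2): δ = 150.29°  ·
  (1,3): δ = 104.09°  ·
  (1,4): δ = 18.15°  ✓
  (1,5): δ = 24.63°  ✓
  (1,6): δ = 64.34°  ·
  (2,3): δ = 133.81°  ·
  (2,4): δ = 47.86°  ·
  (2,5): δ = 5.09°  ✓
  (2,6): δ = 34.62°  ·
  (3,4): δ = 94.05°  ·
  (3,5): δ = 51.28°  ·
  (3,6): δ = 11.57°  ✓
  (4,5): δ = 137.23°  ·
  (4,6): δ = 97.52°  ·
  (5,6): δ = 140.29°  ·
antipodal pairs: 5

count = 5; pairs: (0,4), (1,4), (1,5), (2,5), (3,6)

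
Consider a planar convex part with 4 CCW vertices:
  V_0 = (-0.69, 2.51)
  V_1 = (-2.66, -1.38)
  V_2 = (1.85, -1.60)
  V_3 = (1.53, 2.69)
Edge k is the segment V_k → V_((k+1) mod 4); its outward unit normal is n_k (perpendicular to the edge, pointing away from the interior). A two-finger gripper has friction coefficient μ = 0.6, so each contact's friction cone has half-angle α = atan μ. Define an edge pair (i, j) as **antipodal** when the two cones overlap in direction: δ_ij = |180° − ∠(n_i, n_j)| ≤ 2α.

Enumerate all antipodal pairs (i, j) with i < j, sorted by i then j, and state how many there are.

α = atan 0.6 = 30.96°;  2α = 61.93°
n_0 = (-0.8921, +0.4518)
n_1 = (-0.0487, -0.9988)
n_2 = (+0.9972, +0.0744)
n_3 = (-0.0808, +0.9967)
  (0,1): δ = 65.93°  ·
  (0,2): δ = 31.12°  ✓
  (0,3): δ = 121.49°  ·
  (1,2): δ = 82.94°  ·
  (1,3): δ = 7.43°  ✓
  (2,3): δ = 89.63°  ·
antipodal pairs: 2

count = 2; pairs: (0,2), (1,3)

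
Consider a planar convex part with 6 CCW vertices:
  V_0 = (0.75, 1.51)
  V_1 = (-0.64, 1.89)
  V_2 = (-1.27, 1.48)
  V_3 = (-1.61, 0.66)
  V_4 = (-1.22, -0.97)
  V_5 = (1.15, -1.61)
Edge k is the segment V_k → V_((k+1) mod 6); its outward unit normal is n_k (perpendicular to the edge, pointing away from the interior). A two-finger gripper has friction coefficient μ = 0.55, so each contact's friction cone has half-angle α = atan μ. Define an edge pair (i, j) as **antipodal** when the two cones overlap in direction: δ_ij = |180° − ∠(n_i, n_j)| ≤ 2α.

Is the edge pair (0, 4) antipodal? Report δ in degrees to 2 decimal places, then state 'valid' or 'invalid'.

α = atan 0.55 = 28.81°;  2α = 57.62°
edge 0: e_0 = (-1.39, +0.38);  n_0 = (+0.2637, +0.9646)
edge 4: e_4 = (+2.37, -0.64);  n_4 = (-0.2607, -0.9654)
∠(n_0, n_4) = 179.82°
δ = |180° − 179.82°| = 0.18°
0.18° ≤ 2α = 57.62°  →  valid

δ = 0.18°, valid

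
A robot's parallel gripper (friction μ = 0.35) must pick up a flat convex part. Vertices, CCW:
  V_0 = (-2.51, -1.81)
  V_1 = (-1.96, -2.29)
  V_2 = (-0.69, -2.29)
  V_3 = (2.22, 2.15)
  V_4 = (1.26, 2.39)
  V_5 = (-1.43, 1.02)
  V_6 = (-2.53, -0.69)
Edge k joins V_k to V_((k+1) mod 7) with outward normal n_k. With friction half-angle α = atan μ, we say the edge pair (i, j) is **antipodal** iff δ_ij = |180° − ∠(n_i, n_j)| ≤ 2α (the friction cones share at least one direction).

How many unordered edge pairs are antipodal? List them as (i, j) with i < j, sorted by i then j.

α = atan 0.35 = 19.29°;  2α = 38.58°
n_0 = (-0.6575, -0.7534)
n_1 = (+0.0000, -1.0000)
n_2 = (+0.8364, -0.5482)
n_3 = (+0.2425, +0.9701)
n_4 = (-0.4538, +0.8911)
n_5 = (-0.8410, +0.5410)
n_6 = (-0.9998, -0.0179)
  (0,1): δ = 138.89°  ·
  (0,2): δ = 82.13°  ·
  (0,3): δ = 27.08°  ✓
  (0,4): δ = 68.10°  ·
  (0,5): δ = 98.36°  ·
  (0,6): δ = 132.14°  ·
  (1,2): δ = 123.24°  ·
  (1,3): δ = 14.04°  ✓
  (1,4): δ = 26.99°  ✓
  (1,5): δ = 57.25°  ·
  (1,6): δ = 91.02°  ·
  (2,3): δ = 70.80°  ·
  (2,4): δ = 29.77°  ✓
  (2,5): δ = 0.49°  ✓
  (2,6): δ = 34.26°  ✓
  (3,4): δ = 138.97°  ·
  (3,5): δ = 108.72°  ·
  (3,6): δ = 74.94°  ·
  (4,5): δ = 149.74°  ·
  (4,6): δ = 115.97°  ·
  (5,6): δ = 146.22°  ·
antipodal pairs: 6

count = 6; pairs: (0,3), (1,3), (1,4), (2,4), (2,5), (2,6)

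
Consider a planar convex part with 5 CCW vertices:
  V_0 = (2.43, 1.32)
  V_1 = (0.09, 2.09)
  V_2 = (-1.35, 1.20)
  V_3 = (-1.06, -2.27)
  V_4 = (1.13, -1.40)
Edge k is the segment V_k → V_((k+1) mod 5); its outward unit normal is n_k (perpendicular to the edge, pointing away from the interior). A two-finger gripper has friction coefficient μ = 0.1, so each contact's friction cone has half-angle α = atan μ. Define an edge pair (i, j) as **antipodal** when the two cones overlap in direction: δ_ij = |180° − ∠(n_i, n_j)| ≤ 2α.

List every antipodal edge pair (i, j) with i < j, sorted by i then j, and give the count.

α = atan 0.1 = 5.71°;  2α = 11.42°
n_0 = (+0.3126, +0.9499)
n_1 = (-0.5257, +0.8506)
n_2 = (-0.9965, -0.0833)
n_3 = (+0.3692, -0.9294)
n_4 = (+0.9022, -0.4312)
  (0,1): δ = 130.07°  ·
  (0,2): δ = 67.01°  ·
  (0,3): δ = 39.88°  ·
  (0,4): δ = 82.67°  ·
  (1,2): δ = 116.94°  ·
  (1,3): δ = 10.05°  ✓
  (1,4): δ = 32.74°  ·
  (2,3): δ = 73.11°  ·
  (2,4): δ = 30.32°  ·
  (3,4): δ = 137.21°  ·
antipodal pairs: 1

count = 1; pairs: (1,3)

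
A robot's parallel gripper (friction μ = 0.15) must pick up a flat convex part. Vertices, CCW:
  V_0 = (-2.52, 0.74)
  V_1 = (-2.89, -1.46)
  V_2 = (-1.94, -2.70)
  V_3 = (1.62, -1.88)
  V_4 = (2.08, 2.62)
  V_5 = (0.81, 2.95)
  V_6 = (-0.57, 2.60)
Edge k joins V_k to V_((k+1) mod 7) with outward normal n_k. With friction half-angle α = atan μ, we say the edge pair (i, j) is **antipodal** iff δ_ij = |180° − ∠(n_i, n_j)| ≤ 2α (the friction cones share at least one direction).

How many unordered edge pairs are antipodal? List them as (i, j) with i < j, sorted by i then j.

α = atan 0.15 = 8.53°;  2α = 17.06°
n_0 = (-0.9862, +0.1659)
n_1 = (-0.7938, -0.6082)
n_2 = (+0.2245, -0.9745)
n_3 = (+0.9948, -0.1017)
n_4 = (+0.2515, +0.9679)
n_5 = (-0.2458, +0.9693)
n_6 = (-0.6902, +0.7236)
  (0,1): δ = 133.00°  ·
  (0,2): δ = 67.48°  ·
  (0,3): δ = 3.71°  ✓
  (0,4): δ = 84.98°  ·
  (0,5): δ = 113.78°  ·
  (0,6): δ = 143.19°  ·
  (1,2): δ = 114.49°  ·
  (1,3): δ = 43.29°  ·
  (1,4): δ = 37.98°  ·
  (1,5): δ = 66.77°  ·
  (1,6): δ = 96.19°  ·
  (2,3): δ = 108.81°  ·
  (2,4): δ = 27.54°  ·
  (2,5): δ = 1.26°  ✓
  (2,6): δ = 30.68°  ·
  (3,4): δ = 98.73°  ·
  (3,5): δ = 69.93°  ·
  (3,6): δ = 40.52°  ·
  (4,5): δ = 151.20°  ·
  (4,6): δ = 121.79°  ·
  (5,6): δ = 150.58°  ·
antipodal pairs: 2

count = 2; pairs: (0,3), (2,5)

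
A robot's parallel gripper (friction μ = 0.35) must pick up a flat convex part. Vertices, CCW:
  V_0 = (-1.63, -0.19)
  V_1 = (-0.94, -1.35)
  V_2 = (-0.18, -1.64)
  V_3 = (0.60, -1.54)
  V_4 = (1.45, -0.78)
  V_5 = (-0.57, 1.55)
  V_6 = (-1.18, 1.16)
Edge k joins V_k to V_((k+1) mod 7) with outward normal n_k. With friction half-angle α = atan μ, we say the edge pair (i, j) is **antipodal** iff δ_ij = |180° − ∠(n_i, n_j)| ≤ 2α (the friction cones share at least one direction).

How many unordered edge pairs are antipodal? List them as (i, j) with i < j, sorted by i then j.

α = atan 0.35 = 19.29°;  2α = 38.58°
n_0 = (-0.8594, -0.5112)
n_1 = (-0.3565, -0.9343)
n_2 = (+0.1272, -0.9919)
n_3 = (+0.6665, -0.7455)
n_4 = (+0.7556, +0.6551)
n_5 = (-0.5387, +0.8425)
n_6 = (-0.9487, +0.3162)
  (0,1): δ = 141.63°  ·
  (0,2): δ = 113.44°  ·
  (0,3): δ = 78.94°  ·
  (0,4): δ = 10.18°  ✓
  (0,5): δ = 91.85°  ·
  (0,6): δ = 130.82°  ·
  (1,2): δ = 151.81°  ·
  (1,3): δ = 117.31°  ·
  (1,4): δ = 28.19°  ✓
  (1,5): δ = 53.48°  ·
  (1,6): δ = 92.45°  ·
  (2,3): δ = 145.51°  ·
  (2,4): δ = 56.38°  ·
  (2,5): δ = 25.29°  ✓
  (2,6): δ = 64.26°  ·
  (3,4): δ = 90.88°  ·
  (3,5): δ = 9.21°  ✓
  (3,6): δ = 29.76°  ✓
  (4,5): δ = 98.33°  ·
  (4,6): δ = 59.36°  ·
  (5,6): δ = 141.03°  ·
antipodal pairs: 5

count = 5; pairs: (0,4), (1,4), (2,5), (3,5), (3,6)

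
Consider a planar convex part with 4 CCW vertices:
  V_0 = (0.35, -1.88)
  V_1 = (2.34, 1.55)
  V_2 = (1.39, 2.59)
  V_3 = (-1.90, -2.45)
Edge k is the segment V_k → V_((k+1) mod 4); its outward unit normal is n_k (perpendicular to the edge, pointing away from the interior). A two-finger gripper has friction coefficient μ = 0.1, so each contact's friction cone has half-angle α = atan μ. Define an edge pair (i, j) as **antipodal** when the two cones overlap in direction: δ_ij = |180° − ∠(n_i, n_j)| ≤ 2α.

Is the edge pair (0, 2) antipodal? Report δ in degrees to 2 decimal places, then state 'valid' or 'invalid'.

α = atan 0.1 = 5.71°;  2α = 11.42°
edge 0: e_0 = (+1.99, +3.43);  n_0 = (+0.8650, -0.5018)
edge 2: e_2 = (-3.29, -5.04);  n_2 = (-0.8374, +0.5466)
∠(n_0, n_2) = 176.99°
δ = |180° − 176.99°| = 3.01°
3.01° ≤ 2α = 11.42°  →  valid

δ = 3.01°, valid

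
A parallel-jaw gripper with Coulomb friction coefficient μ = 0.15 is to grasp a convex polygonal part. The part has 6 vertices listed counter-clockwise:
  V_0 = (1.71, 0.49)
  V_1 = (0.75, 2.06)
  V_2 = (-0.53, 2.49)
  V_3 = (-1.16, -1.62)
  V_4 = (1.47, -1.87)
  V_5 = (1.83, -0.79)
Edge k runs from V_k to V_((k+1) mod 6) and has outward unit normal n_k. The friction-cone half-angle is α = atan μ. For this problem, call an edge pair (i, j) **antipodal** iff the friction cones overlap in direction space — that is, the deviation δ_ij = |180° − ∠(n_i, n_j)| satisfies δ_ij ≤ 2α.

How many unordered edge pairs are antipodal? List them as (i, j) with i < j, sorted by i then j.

α = atan 0.15 = 8.53°;  2α = 17.06°
n_0 = (+0.8531, +0.5217)
n_1 = (+0.3184, +0.9479)
n_2 = (-0.9885, +0.1515)
n_3 = (-0.0946, -0.9955)
n_4 = (+0.9487, -0.3162)
n_5 = (+0.9956, +0.0933)
  (0,1): δ = 140.01°  ·
  (0,2): δ = 40.16°  ·
  (0,3): δ = 53.13°  ·
  (0,4): δ = 130.12°  ·
  (0,5): δ = 153.91°  ·
  (1,2): δ = 80.15°  ·
  (1,3): δ = 13.14°  ✓
  (1,4): δ = 90.13°  ·
  (1,5): δ = 113.92°  ·
  (2,3): δ = 86.72°  ·
  (2,4): δ = 9.72°  ✓
  (2,5): δ = 14.07°  ✓
  (3,4): δ = 103.00°  ·
  (3,5): δ = 79.21°  ·
  (4,5): δ = 156.21°  ·
antipodal pairs: 3

count = 3; pairs: (1,3), (2,4), (2,5)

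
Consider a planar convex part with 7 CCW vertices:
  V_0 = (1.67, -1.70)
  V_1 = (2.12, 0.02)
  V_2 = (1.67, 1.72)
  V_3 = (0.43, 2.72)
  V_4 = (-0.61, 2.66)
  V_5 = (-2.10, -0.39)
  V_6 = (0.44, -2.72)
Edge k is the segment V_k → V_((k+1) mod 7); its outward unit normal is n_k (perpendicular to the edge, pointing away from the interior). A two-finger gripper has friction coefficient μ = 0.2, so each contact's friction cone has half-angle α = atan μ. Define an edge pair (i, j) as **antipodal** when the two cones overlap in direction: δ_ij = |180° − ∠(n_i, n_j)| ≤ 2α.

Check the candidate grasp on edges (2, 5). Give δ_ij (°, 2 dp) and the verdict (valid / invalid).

δ = 3.65°, valid

α = atan 0.2 = 11.31°;  2α = 22.62°
edge 2: e_2 = (-1.24, +1.00);  n_2 = (+0.6278, +0.7784)
edge 5: e_5 = (+2.54, -2.33);  n_5 = (-0.6760, -0.7369)
∠(n_2, n_5) = 176.35°
δ = |180° − 176.35°| = 3.65°
3.65° ≤ 2α = 22.62°  →  valid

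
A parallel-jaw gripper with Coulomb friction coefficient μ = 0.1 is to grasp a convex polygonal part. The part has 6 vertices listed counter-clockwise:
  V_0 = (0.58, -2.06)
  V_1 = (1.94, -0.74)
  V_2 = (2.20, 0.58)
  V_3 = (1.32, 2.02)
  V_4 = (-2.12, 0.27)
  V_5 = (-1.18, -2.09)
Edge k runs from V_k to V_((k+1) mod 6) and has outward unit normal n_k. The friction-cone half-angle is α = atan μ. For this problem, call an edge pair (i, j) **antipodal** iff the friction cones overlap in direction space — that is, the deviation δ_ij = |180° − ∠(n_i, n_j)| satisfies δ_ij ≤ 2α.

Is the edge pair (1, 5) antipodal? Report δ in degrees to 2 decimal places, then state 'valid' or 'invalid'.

δ = 102.12°, invalid

α = atan 0.1 = 5.71°;  2α = 11.42°
edge 1: e_1 = (+0.26, +1.32);  n_1 = (+0.9811, -0.1933)
edge 5: e_5 = (+1.76, +0.03);  n_5 = (+0.0170, -0.9999)
∠(n_1, n_5) = 77.88°
δ = |180° − 77.88°| = 102.12°
102.12° > 2α = 11.42°  →  invalid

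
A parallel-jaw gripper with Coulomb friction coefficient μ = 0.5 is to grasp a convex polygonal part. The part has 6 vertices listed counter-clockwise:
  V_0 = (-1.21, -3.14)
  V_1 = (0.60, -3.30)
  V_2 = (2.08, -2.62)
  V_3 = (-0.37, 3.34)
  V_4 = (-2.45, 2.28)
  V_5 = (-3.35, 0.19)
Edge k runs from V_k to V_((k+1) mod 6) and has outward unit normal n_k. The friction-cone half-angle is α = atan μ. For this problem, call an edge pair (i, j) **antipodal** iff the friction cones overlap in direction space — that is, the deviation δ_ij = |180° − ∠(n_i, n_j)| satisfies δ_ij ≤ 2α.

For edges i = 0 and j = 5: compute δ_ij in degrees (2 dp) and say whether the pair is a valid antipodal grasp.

δ = 127.78°, invalid

α = atan 0.5 = 26.57°;  2α = 53.13°
edge 0: e_0 = (+1.81, -0.16);  n_0 = (-0.0881, -0.9961)
edge 5: e_5 = (+2.14, -3.33);  n_5 = (-0.8413, -0.5406)
∠(n_0, n_5) = 52.22°
δ = |180° − 52.22°| = 127.78°
127.78° > 2α = 53.13°  →  invalid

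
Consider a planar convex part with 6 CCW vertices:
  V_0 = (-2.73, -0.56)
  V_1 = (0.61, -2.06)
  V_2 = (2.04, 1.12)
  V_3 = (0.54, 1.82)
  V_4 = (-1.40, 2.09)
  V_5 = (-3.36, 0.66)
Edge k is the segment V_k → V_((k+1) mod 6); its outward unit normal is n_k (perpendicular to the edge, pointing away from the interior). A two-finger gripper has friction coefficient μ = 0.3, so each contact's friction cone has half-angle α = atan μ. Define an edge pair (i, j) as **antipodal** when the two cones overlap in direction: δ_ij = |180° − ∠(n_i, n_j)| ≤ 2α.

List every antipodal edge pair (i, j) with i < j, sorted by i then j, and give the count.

count = 3; pairs: (0,2), (0,3), (1,4)

α = atan 0.3 = 16.70°;  2α = 33.40°
n_0 = (-0.4097, -0.9122)
n_1 = (+0.9120, -0.4101)
n_2 = (+0.4229, +0.9062)
n_3 = (+0.1378, +0.9905)
n_4 = (-0.5894, +0.8078)
n_5 = (-0.8885, -0.4588)
  (0,1): δ = 90.03°  ·
  (0,2): δ = 0.83°  ✓
  (0,3): δ = 16.26°  ✓
  (0,4): δ = 60.30°  ·
  (0,5): δ = 141.50°  ·
  (1,2): δ = 90.80°  ·
  (1,3): δ = 73.71°  ·
  (1,4): δ = 29.67°  ✓
  (1,5): δ = 51.52°  ·
  (2,3): δ = 162.91°  ·
  (2,4): δ = 118.87°  ·
  (2,5): δ = 37.67°  ·
  (3,4): δ = 135.96°  ·
  (3,5): δ = 54.77°  ·
  (4,5): δ = 98.80°  ·
antipodal pairs: 3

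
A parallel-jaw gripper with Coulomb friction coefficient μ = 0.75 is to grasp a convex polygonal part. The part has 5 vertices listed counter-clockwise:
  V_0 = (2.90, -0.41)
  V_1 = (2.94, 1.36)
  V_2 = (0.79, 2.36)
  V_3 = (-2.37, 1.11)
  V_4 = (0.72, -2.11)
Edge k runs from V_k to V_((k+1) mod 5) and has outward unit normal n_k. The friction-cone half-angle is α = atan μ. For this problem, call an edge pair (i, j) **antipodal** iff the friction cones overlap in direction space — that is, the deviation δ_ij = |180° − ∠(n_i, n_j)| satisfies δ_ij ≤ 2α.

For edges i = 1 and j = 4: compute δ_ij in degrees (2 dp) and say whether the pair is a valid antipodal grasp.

δ = 62.89°, valid

α = atan 0.75 = 36.87°;  2α = 73.74°
edge 1: e_1 = (-2.15, +1.00);  n_1 = (+0.4217, +0.9067)
edge 4: e_4 = (+2.18, +1.70);  n_4 = (+0.6149, -0.7886)
∠(n_1, n_4) = 117.11°
δ = |180° − 117.11°| = 62.89°
62.89° ≤ 2α = 73.74°  →  valid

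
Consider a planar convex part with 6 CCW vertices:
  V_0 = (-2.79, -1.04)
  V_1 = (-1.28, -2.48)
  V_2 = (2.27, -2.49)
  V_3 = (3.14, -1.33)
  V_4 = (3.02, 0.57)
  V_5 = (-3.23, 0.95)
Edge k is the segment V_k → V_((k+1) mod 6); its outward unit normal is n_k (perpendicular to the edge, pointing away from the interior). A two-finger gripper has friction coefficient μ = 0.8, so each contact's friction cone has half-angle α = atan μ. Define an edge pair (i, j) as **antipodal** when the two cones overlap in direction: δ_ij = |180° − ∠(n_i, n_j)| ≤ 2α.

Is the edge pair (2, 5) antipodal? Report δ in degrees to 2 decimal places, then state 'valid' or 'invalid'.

δ = 49.34°, valid

α = atan 0.8 = 38.66°;  2α = 77.32°
edge 2: e_2 = (+0.87, +1.16);  n_2 = (+0.8000, -0.6000)
edge 5: e_5 = (+0.44, -1.99);  n_5 = (-0.9764, -0.2159)
∠(n_2, n_5) = 130.66°
δ = |180° − 130.66°| = 49.34°
49.34° ≤ 2α = 77.32°  →  valid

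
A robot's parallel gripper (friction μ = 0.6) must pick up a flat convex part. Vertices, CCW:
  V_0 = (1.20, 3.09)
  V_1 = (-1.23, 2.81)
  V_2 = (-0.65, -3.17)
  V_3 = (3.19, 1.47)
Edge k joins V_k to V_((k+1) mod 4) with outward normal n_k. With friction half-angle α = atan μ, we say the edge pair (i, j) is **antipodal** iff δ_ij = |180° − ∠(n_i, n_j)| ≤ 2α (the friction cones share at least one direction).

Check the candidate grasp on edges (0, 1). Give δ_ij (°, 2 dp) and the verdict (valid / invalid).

δ = 91.03°, invalid

α = atan 0.6 = 30.96°;  2α = 61.93°
edge 0: e_0 = (-2.43, -0.28);  n_0 = (-0.1145, +0.9934)
edge 1: e_1 = (+0.58, -5.98);  n_1 = (-0.9953, -0.0965)
∠(n_0, n_1) = 88.97°
δ = |180° − 88.97°| = 91.03°
91.03° > 2α = 61.93°  →  invalid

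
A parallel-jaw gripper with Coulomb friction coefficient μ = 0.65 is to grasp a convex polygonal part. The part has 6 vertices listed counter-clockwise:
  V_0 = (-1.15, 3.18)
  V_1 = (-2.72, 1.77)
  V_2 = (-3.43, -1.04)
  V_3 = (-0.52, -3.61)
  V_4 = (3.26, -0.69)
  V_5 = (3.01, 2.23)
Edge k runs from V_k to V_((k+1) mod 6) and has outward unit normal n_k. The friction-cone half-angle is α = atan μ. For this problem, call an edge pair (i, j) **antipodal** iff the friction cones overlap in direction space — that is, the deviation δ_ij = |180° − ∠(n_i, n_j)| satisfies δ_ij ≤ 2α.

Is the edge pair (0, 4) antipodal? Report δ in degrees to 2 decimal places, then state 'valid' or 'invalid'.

δ = 52.97°, valid

α = atan 0.65 = 33.02°;  2α = 66.05°
edge 0: e_0 = (-1.57, -1.41);  n_0 = (-0.6682, +0.7440)
edge 4: e_4 = (-0.25, +2.92);  n_4 = (+0.9964, +0.0853)
∠(n_0, n_4) = 127.03°
δ = |180° − 127.03°| = 52.97°
52.97° ≤ 2α = 66.05°  →  valid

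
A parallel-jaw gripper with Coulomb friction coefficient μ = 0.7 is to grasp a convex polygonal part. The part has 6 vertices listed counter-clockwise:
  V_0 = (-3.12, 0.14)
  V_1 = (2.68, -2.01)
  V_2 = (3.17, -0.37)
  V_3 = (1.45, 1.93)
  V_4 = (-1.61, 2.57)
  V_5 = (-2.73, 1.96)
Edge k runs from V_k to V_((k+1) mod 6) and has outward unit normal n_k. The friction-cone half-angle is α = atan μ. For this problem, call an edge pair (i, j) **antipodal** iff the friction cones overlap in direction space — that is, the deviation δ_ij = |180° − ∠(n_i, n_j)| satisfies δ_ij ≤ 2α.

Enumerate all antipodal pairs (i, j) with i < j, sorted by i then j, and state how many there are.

count = 6; pairs: (0,2), (0,3), (0,4), (1,4), (1,5), (2,5)

α = atan 0.7 = 34.99°;  2α = 69.98°
n_0 = (-0.3476, -0.9377)
n_1 = (+0.9581, -0.2863)
n_2 = (+0.8008, +0.5989)
n_3 = (+0.2047, +0.9788)
n_4 = (-0.4783, +0.8782)
n_5 = (-0.9778, +0.2095)
  (0,1): δ = 86.30°  ·
  (0,2): δ = 32.87°  ✓
  (0,3): δ = 8.53°  ✓
  (0,4): δ = 48.91°  ✓
  (0,5): δ = 98.24°  ·
  (1,2): δ = 126.57°  ·
  (1,3): δ = 85.18°  ·
  (1,4): δ = 44.79°  ✓
  (1,5): δ = 4.54°  ✓
  (2,3): δ = 138.60°  ·
  (2,4): δ = 98.22°  ·
  (2,5): δ = 48.88°  ✓
  (3,4): δ = 139.61°  ·
  (3,5): δ = 90.28°  ·
  (4,5): δ = 130.67°  ·
antipodal pairs: 6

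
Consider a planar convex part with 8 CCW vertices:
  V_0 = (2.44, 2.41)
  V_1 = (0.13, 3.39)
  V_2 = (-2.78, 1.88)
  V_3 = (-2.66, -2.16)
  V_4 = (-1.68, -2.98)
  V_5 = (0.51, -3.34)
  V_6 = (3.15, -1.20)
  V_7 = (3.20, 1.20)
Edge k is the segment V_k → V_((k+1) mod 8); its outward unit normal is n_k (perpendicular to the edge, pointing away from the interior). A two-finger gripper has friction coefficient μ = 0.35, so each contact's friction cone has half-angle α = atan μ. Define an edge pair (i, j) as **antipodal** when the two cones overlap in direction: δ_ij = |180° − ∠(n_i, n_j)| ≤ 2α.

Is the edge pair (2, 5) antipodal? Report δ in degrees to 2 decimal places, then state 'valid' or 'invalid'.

α = atan 0.35 = 19.29°;  2α = 38.58°
edge 2: e_2 = (+0.12, -4.04);  n_2 = (-0.9996, -0.0297)
edge 5: e_5 = (+2.64, +2.14);  n_5 = (+0.6297, -0.7768)
∠(n_2, n_5) = 127.33°
δ = |180° − 127.33°| = 52.67°
52.67° > 2α = 38.58°  →  invalid

δ = 52.67°, invalid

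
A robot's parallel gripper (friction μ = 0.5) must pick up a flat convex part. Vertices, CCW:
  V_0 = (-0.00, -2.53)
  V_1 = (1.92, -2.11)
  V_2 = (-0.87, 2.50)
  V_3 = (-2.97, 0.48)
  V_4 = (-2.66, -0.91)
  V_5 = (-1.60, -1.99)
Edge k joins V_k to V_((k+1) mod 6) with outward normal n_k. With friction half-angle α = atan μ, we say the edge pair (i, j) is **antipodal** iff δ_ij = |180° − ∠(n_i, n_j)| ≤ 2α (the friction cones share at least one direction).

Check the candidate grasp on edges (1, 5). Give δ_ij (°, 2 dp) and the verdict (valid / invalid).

δ = 40.17°, valid

α = atan 0.5 = 26.57°;  2α = 53.13°
edge 1: e_1 = (-2.79, +4.61);  n_1 = (+0.8555, +0.5178)
edge 5: e_5 = (+1.60, -0.54);  n_5 = (-0.3198, -0.9475)
∠(n_1, n_5) = 139.83°
δ = |180° − 139.83°| = 40.17°
40.17° ≤ 2α = 53.13°  →  valid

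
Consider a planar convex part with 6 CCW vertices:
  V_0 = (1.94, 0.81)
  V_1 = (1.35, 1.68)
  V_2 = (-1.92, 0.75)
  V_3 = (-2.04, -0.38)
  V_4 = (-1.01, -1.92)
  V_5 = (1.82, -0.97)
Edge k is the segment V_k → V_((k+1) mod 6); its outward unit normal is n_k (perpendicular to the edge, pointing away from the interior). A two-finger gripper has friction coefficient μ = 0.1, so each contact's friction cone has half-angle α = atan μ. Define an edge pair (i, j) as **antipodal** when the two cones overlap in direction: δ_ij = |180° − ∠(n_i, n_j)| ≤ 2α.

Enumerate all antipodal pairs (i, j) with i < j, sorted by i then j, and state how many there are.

α = atan 0.1 = 5.71°;  2α = 11.42°
n_0 = (+0.8276, +0.5613)
n_1 = (-0.2736, +0.9619)
n_2 = (-0.9944, +0.1056)
n_3 = (-0.8312, -0.5559)
n_4 = (+0.3182, -0.9480)
n_5 = (+0.9977, -0.0673)
  (0,1): δ = 108.27°  ·
  (0,2): δ = 40.21°  ·
  (0,3): δ = 0.37°  ✓
  (0,4): δ = 74.41°  ·
  (0,5): δ = 142.00°  ·
  (1,2): δ = 111.94°  ·
  (1,3): δ = 72.10°  ·
  (1,4): δ = 2.68°  ✓
  (1,5): δ = 70.27°  ·
  (2,3): δ = 140.16°  ·
  (2,4): δ = 65.38°  ·
  (2,5): δ = 2.20°  ✓
  (3,4): δ = 105.22°  ·
  (3,5): δ = 37.63°  ·
  (4,5): δ = 112.41°  ·
antipodal pairs: 3

count = 3; pairs: (0,3), (1,4), (2,5)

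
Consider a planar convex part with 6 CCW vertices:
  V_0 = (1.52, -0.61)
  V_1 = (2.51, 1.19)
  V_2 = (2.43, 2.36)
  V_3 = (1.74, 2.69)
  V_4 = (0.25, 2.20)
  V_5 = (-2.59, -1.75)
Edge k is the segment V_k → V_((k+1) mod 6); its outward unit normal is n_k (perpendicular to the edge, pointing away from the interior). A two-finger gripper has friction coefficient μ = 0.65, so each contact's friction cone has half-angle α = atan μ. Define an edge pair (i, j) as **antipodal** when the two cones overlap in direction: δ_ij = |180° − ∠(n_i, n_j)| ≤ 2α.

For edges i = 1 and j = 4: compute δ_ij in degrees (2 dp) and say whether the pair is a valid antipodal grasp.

δ = 39.63°, valid

α = atan 0.65 = 33.02°;  2α = 66.05°
edge 1: e_1 = (-0.08, +1.17);  n_1 = (+0.9977, +0.0682)
edge 4: e_4 = (-2.84, -3.95);  n_4 = (-0.8119, +0.5838)
∠(n_1, n_4) = 140.37°
δ = |180° − 140.37°| = 39.63°
39.63° ≤ 2α = 66.05°  →  valid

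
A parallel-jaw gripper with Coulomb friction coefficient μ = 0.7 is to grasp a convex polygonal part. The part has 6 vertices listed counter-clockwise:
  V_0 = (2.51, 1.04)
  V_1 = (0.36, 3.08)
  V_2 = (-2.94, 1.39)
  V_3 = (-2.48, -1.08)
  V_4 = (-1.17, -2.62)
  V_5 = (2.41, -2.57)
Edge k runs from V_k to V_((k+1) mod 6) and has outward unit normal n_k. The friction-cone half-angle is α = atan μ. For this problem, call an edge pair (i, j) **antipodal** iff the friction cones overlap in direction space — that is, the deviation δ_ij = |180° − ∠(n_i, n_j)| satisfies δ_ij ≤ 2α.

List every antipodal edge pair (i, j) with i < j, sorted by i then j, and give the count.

α = atan 0.7 = 34.99°;  2α = 69.98°
n_0 = (+0.6883, +0.7254)
n_1 = (-0.4558, +0.8901)
n_2 = (-0.9831, -0.1831)
n_3 = (-0.7617, -0.6479)
n_4 = (+0.0140, -0.9999)
n_5 = (+0.9996, -0.0277)
  (0,1): δ = 109.39°  ·
  (0,2): δ = 35.95°  ✓
  (0,3): δ = 6.12°  ✓
  (0,4): δ = 44.30°  ✓
  (0,5): δ = 131.91°  ·
  (1,2): δ = 106.57°  ·
  (1,3): δ = 76.73°  ·
  (1,4): δ = 26.32°  ✓
  (1,5): δ = 61.30°  ✓
  (2,3): δ = 150.16°  ·
  (2,4): δ = 99.75°  ·
  (2,5): δ = 12.14°  ✓
  (3,4): δ = 129.59°  ·
  (3,5): δ = 41.97°  ✓
  (4,5): δ = 92.39°  ·
antipodal pairs: 7

count = 7; pairs: (0,2), (0,3), (0,4), (1,4), (1,5), (2,5), (3,5)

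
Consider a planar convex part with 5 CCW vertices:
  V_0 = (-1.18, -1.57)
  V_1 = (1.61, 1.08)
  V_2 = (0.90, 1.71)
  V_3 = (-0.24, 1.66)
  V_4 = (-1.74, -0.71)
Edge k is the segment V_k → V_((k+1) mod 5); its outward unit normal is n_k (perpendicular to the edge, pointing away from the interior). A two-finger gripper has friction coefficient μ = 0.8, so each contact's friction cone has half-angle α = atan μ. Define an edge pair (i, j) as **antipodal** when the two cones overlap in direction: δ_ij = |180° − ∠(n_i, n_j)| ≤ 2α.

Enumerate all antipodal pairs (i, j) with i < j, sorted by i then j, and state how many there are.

count = 4; pairs: (0,2), (0,3), (1,4), (2,4)

α = atan 0.8 = 38.66°;  2α = 77.32°
n_0 = (+0.6887, -0.7251)
n_1 = (+0.6637, +0.7480)
n_2 = (-0.0438, +0.9990)
n_3 = (-0.8450, +0.5348)
n_4 = (-0.8380, -0.5457)
  (0,1): δ = 85.11°  ·
  (0,2): δ = 41.01°  ✓
  (0,3): δ = 14.14°  ✓
  (0,4): δ = 79.54°  ·
  (1,2): δ = 135.91°  ·
  (1,3): δ = 80.75°  ·
  (1,4): δ = 15.35°  ✓
  (2,3): δ = 124.84°  ·
  (2,4): δ = 59.44°  ✓
  (3,4): δ = 114.60°  ·
antipodal pairs: 4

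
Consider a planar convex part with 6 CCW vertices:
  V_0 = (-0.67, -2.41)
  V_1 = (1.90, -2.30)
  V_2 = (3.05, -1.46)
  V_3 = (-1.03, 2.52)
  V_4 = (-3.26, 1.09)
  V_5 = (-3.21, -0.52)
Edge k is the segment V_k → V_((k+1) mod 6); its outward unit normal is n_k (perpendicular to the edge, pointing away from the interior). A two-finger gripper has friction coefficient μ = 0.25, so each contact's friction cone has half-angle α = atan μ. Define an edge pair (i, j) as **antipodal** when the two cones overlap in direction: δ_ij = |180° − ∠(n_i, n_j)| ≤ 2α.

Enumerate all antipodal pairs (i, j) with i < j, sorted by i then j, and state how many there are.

count = 2; pairs: (1,3), (2,5)

α = atan 0.25 = 14.04°;  2α = 28.07°
n_0 = (+0.0428, -0.9991)
n_1 = (+0.5898, -0.8075)
n_2 = (+0.6983, +0.7158)
n_3 = (-0.5398, +0.8418)
n_4 = (-0.9995, -0.0310)
n_5 = (-0.5970, -0.8023)
  (0,1): δ = 146.31°  ·
  (0,2): δ = 46.74°  ·
  (0,3): δ = 30.22°  ·
  (0,4): δ = 89.33°  ·
  (0,5): δ = 140.90°  ·
  (1,2): δ = 80.43°  ·
  (1,3): δ = 3.48°  ✓
  (1,4): δ = 55.63°  ·
  (1,5): δ = 107.20°  ·
  (2,3): δ = 103.04°  ·
  (2,4): δ = 43.93°  ·
  (2,5): δ = 7.64°  ✓
  (3,4): δ = 120.89°  ·
  (3,5): δ = 69.32°  ·
  (4,5): δ = 128.43°  ·
antipodal pairs: 2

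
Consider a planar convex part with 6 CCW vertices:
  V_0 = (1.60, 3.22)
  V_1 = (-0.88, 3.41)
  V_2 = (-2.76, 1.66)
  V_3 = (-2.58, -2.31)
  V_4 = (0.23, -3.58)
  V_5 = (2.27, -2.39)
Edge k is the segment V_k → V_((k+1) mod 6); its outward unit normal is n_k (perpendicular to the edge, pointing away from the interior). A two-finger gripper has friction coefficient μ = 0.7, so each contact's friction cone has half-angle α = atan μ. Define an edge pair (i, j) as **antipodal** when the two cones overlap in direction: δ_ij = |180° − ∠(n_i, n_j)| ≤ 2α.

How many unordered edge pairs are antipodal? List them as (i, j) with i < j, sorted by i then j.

α = atan 0.7 = 34.99°;  2α = 69.98°
n_0 = (+0.0764, +0.9971)
n_1 = (-0.6813, +0.7320)
n_2 = (-0.9990, -0.0453)
n_3 = (-0.4118, -0.9113)
n_4 = (+0.5039, -0.8638)
n_5 = (+0.9929, +0.1186)
  (0,1): δ = 132.67°  ·
  (0,2): δ = 83.02°  ·
  (0,3): δ = 19.94°  ✓
  (0,4): δ = 34.64°  ✓
  (0,5): δ = 101.19°  ·
  (1,2): δ = 130.35°  ·
  (1,3): δ = 67.27°  ✓
  (1,4): δ = 12.69°  ✓
  (1,5): δ = 53.86°  ✓
  (2,3): δ = 116.92°  ·
  (2,4): δ = 62.34°  ✓
  (2,5): δ = 4.21°  ✓
  (3,4): δ = 125.42°  ·
  (3,5): δ = 58.87°  ✓
  (4,5): δ = 113.45°  ·
antipodal pairs: 8

count = 8; pairs: (0,3), (0,4), (1,3), (1,4), (1,5), (2,4), (2,5), (3,5)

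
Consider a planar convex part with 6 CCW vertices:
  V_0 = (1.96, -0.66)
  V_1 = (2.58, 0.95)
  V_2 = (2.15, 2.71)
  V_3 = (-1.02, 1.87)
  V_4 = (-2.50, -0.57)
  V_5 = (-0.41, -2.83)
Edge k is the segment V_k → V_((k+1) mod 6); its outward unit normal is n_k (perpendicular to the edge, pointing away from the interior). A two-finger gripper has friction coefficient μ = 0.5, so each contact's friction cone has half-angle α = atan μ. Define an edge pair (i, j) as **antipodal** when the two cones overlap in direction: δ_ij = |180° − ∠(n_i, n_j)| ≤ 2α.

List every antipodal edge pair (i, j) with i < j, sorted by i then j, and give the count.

count = 5; pairs: (0,3), (1,3), (1,4), (2,5), (3,5)

α = atan 0.5 = 26.57°;  2α = 53.13°
n_0 = (+0.9332, -0.3594)
n_1 = (+0.9714, +0.2373)
n_2 = (-0.2561, +0.9666)
n_3 = (-0.8550, +0.5186)
n_4 = (-0.7342, -0.6790)
n_5 = (+0.6753, -0.7375)
  (0,1): δ = 145.21°  ·
  (0,2): δ = 54.10°  ·
  (0,3): δ = 10.18°  ✓
  (0,4): δ = 63.82°  ·
  (0,5): δ = 153.54°  ·
  (1,2): δ = 88.89°  ·
  (1,3): δ = 44.97°  ✓
  (1,4): δ = 29.03°  ✓
  (1,5): δ = 118.75°  ·
  (2,3): δ = 136.08°  ·
  (2,4): δ = 62.08°  ·
  (2,5): δ = 27.64°  ✓
  (3,4): δ = 106.00°  ·
  (3,5): δ = 16.28°  ✓
  (4,5): δ = 90.28°  ·
antipodal pairs: 5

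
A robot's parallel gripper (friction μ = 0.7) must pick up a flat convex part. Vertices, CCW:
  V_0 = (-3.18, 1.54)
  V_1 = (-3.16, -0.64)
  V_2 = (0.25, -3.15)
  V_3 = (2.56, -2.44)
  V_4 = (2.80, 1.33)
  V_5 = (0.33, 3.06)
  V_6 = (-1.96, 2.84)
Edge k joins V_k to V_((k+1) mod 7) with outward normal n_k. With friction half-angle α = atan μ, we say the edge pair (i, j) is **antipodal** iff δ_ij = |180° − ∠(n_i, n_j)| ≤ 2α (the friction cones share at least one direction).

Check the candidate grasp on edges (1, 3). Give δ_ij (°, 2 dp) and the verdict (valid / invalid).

α = atan 0.7 = 34.99°;  2α = 69.98°
edge 1: e_1 = (+3.41, -2.51);  n_1 = (-0.5928, -0.8054)
edge 3: e_3 = (+0.24, +3.77);  n_3 = (+0.9980, -0.0635)
∠(n_1, n_3) = 122.71°
δ = |180° − 122.71°| = 57.29°
57.29° ≤ 2α = 69.98°  →  valid

δ = 57.29°, valid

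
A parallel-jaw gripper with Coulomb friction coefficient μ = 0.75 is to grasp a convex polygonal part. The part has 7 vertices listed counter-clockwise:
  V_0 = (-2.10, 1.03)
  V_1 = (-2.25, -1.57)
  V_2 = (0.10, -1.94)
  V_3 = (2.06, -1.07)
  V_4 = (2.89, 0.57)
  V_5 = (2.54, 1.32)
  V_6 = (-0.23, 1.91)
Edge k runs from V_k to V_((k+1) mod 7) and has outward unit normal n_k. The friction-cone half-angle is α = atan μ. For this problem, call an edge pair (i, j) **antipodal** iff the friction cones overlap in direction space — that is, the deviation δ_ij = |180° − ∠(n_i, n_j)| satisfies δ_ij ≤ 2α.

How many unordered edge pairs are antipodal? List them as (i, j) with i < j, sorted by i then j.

count = 9; pairs: (0,2), (0,3), (0,4), (1,4), (1,5), (1,6), (2,5), (2,6), (3,6)

α = atan 0.75 = 36.87°;  2α = 73.74°
n_0 = (-0.9983, +0.0576)
n_1 = (-0.1555, -0.9878)
n_2 = (+0.4057, -0.9140)
n_3 = (+0.8922, -0.4516)
n_4 = (+0.9062, +0.4229)
n_5 = (+0.2083, +0.9781)
n_6 = (-0.4258, +0.9048)
  (0,1): δ = 95.65°  ·
  (0,2): δ = 62.76°  ✓
  (0,3): δ = 23.54°  ✓
  (0,4): δ = 28.32°  ✓
  (0,5): δ = 81.28°  ·
  (0,6): δ = 118.50°  ·
  (1,2): δ = 147.12°  ·
  (1,3): δ = 107.90°  ·
  (1,4): δ = 56.04°  ✓
  (1,5): δ = 3.08°  ✓
  (1,6): δ = 34.15°  ✓
  (2,3): δ = 140.78°  ·
  (2,4): δ = 88.92°  ·
  (2,5): δ = 35.96°  ✓
  (2,6): δ = 1.27°  ✓
  (3,4): δ = 128.14°  ·
  (3,5): δ = 75.18°  ·
  (3,6): δ = 37.96°  ✓
  (4,5): δ = 127.04°  ·
  (4,6): δ = 89.82°  ·
  (5,6): δ = 142.77°  ·
antipodal pairs: 9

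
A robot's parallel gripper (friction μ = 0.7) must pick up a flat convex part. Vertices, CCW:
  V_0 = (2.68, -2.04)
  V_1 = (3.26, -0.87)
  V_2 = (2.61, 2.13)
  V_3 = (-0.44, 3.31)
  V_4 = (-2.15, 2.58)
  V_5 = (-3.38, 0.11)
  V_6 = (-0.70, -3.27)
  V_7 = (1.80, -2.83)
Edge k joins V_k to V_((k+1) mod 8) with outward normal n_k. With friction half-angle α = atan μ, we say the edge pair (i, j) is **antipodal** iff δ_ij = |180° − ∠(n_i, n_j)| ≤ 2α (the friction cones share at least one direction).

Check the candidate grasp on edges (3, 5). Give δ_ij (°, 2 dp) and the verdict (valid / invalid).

δ = 74.71°, invalid

α = atan 0.7 = 34.99°;  2α = 69.98°
edge 3: e_3 = (-1.71, -0.73);  n_3 = (-0.3926, +0.9197)
edge 5: e_5 = (+2.68, -3.38);  n_5 = (-0.7836, -0.6213)
∠(n_3, n_5) = 105.29°
δ = |180° − 105.29°| = 74.71°
74.71° > 2α = 69.98°  →  invalid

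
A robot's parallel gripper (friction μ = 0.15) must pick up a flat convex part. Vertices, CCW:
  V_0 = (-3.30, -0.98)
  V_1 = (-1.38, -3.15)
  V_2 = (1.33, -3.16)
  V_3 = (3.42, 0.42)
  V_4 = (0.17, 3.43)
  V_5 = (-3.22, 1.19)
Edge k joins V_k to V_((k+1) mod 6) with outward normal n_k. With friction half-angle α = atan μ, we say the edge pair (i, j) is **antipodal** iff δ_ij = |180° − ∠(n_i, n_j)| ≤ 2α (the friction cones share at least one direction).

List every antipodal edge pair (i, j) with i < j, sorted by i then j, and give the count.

α = atan 0.15 = 8.53°;  2α = 17.06°
n_0 = (-0.7489, -0.6626)
n_1 = (-0.0037, -1.0000)
n_2 = (+0.8636, -0.5042)
n_3 = (+0.6795, +0.7337)
n_4 = (-0.5513, +0.8343)
n_5 = (-0.9993, +0.0368)
  (0,1): δ = 131.71°  ·
  (0,2): δ = 71.78°  ·
  (0,3): δ = 5.69°  ✓
  (0,4): δ = 81.95°  ·
  (0,5): δ = 136.39°  ·
  (1,2): δ = 120.06°  ·
  (1,3): δ = 42.59°  ·
  (1,4): δ = 33.67°  ·
  (1,5): δ = 88.10°  ·
  (2,3): δ = 102.53°  ·
  (2,4): δ = 26.27°  ·
  (2,5): δ = 28.17°  ·
  (3,4): δ = 103.74°  ·
  (3,5): δ = 49.31°  ·
  (4,5): δ = 125.57°  ·
antipodal pairs: 1

count = 1; pairs: (0,3)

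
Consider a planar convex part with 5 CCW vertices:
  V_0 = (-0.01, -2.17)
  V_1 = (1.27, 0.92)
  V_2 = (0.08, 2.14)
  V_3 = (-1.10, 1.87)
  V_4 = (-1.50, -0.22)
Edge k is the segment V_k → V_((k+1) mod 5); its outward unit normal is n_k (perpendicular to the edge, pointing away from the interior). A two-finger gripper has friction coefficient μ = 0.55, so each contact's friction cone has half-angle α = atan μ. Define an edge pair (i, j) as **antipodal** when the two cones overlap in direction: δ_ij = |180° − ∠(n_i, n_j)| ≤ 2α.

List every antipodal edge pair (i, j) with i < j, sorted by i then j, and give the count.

count = 4; pairs: (0,2), (0,3), (1,3), (1,4)

α = atan 0.55 = 28.81°;  2α = 57.62°
n_0 = (+0.9239, -0.3827)
n_1 = (+0.7159, +0.6983)
n_2 = (-0.2230, +0.9748)
n_3 = (-0.9822, +0.1880)
n_4 = (-0.7946, -0.6071)
  (0,1): δ = 113.21°  ·
  (0,2): δ = 54.61°  ✓
  (0,3): δ = 11.67°  ✓
  (0,4): δ = 59.88°  ·
  (1,2): δ = 121.40°  ·
  (1,3): δ = 55.12°  ✓
  (1,4): δ = 6.90°  ✓
  (2,3): δ = 113.72°  ·
  (2,4): δ = 65.50°  ·
  (3,4): δ = 131.78°  ·
antipodal pairs: 4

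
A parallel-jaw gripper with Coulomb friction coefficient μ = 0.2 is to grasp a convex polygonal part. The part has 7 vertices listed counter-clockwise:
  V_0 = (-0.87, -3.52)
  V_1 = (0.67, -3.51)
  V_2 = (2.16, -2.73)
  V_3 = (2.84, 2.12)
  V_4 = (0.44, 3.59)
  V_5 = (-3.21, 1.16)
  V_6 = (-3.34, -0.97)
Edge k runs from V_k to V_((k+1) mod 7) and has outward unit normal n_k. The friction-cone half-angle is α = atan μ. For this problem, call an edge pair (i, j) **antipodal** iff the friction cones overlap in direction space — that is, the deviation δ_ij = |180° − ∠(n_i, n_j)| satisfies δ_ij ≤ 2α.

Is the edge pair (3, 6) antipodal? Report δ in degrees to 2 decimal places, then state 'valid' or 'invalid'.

α = atan 0.2 = 11.31°;  2α = 22.62°
edge 3: e_3 = (-2.40, +1.47);  n_3 = (+0.5223, +0.8528)
edge 6: e_6 = (+2.47, -2.55);  n_6 = (-0.7183, -0.6957)
∠(n_3, n_6) = 165.57°
δ = |180° − 165.57°| = 14.43°
14.43° ≤ 2α = 22.62°  →  valid

δ = 14.43°, valid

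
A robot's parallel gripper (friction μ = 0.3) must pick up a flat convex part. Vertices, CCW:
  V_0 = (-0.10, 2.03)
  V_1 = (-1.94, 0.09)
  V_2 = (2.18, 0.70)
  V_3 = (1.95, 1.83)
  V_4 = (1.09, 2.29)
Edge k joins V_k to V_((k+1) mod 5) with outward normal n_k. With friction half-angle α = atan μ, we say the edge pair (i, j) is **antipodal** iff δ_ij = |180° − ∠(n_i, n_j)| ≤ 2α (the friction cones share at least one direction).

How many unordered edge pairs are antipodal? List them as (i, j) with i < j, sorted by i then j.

α = atan 0.3 = 16.70°;  2α = 33.40°
n_0 = (-0.7256, +0.6882)
n_1 = (+0.1465, -0.9892)
n_2 = (+0.9799, +0.1995)
n_3 = (+0.4717, +0.8818)
n_4 = (-0.2135, +0.9770)
  (0,1): δ = 38.09°  ·
  (0,2): δ = 54.99°  ·
  (0,3): δ = 105.34°  ·
  (0,4): δ = 145.81°  ·
  (1,2): δ = 86.92°  ·
  (1,3): δ = 36.56°  ·
  (1,4): δ = 3.90°  ✓
  (2,3): δ = 129.65°  ·
  (2,4): δ = 89.18°  ·
  (3,4): δ = 139.53°  ·
antipodal pairs: 1

count = 1; pairs: (1,4)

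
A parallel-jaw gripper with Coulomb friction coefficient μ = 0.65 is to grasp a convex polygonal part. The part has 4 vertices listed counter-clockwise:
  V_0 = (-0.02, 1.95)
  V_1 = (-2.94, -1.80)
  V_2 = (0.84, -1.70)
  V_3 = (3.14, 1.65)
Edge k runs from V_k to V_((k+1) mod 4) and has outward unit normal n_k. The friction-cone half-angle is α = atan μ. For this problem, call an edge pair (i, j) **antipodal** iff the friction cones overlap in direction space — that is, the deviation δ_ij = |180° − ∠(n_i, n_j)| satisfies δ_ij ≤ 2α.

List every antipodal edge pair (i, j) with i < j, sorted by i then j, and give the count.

α = atan 0.65 = 33.02°;  2α = 66.05°
n_0 = (-0.7890, +0.6144)
n_1 = (+0.0264, -0.9997)
n_2 = (+0.8244, -0.5660)
n_3 = (+0.0945, +0.9955)
  (0,1): δ = 50.58°  ✓
  (0,2): δ = 3.43°  ✓
  (0,3): δ = 122.48°  ·
  (1,2): δ = 125.99°  ·
  (1,3): δ = 6.94°  ✓
  (2,3): δ = 60.95°  ✓
antipodal pairs: 4

count = 4; pairs: (0,1), (0,2), (1,3), (2,3)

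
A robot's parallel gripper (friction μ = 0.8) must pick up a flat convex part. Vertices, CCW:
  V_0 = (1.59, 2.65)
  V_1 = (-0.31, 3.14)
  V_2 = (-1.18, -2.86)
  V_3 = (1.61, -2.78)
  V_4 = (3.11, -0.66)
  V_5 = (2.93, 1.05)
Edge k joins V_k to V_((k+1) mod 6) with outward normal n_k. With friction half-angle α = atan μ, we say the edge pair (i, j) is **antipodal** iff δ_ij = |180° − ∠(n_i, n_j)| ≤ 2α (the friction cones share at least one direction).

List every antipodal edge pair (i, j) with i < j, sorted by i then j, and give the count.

count = 6; pairs: (0,2), (0,3), (1,3), (1,4), (1,5), (2,5)

α = atan 0.8 = 38.66°;  2α = 77.32°
n_0 = (+0.2497, +0.9683)
n_1 = (-0.9897, +0.1435)
n_2 = (+0.0287, -0.9996)
n_3 = (+0.8163, -0.5776)
n_4 = (+0.9945, +0.1047)
n_5 = (+0.7666, +0.6421)
  (0,1): δ = 83.79°  ·
  (0,2): δ = 16.10°  ✓
  (0,3): δ = 69.18°  ✓
  (0,4): δ = 110.47°  ·
  (0,5): δ = 144.41°  ·
  (1,2): δ = 80.11°  ·
  (1,3): δ = 27.03°  ✓
  (1,4): δ = 14.26°  ✓
  (1,5): δ = 48.20°  ✓
  (2,3): δ = 126.92°  ·
  (2,4): δ = 85.63°  ·
  (2,5): δ = 51.70°  ✓
  (3,4): δ = 138.71°  ·
  (3,5): δ = 104.77°  ·
  (4,5): δ = 146.06°  ·
antipodal pairs: 6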